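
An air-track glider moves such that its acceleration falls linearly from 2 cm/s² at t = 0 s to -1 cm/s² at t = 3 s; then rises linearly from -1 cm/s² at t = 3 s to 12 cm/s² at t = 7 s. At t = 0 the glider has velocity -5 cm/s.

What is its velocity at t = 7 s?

18.5 cm/s

Δv equals the area under the a-t graph; then v = v₀ + Δv.
0–3 s: ½(2 + -1)(3) = 1.5 cm/s
3–7 s: ½(-1 + 12)(4) = 22 cm/s
Δv = 23.5 cm/s, so v(7) = -5 + (23.5) = 18.5 cm/s.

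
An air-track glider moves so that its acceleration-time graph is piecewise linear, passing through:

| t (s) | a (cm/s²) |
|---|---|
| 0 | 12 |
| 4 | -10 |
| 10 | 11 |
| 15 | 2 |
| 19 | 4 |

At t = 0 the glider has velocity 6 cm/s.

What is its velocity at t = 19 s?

57.5 cm/s

Δv equals the area under the a-t graph; then v = v₀ + Δv.
0–4 s: ½(12 + -10)(4) = 4 cm/s
4–10 s: ½(-10 + 11)(6) = 3 cm/s
10–15 s: ½(11 + 2)(5) = 32.5 cm/s
15–19 s: ½(2 + 4)(4) = 12 cm/s
Δv = 51.5 cm/s, so v(19) = 6 + (51.5) = 57.5 cm/s.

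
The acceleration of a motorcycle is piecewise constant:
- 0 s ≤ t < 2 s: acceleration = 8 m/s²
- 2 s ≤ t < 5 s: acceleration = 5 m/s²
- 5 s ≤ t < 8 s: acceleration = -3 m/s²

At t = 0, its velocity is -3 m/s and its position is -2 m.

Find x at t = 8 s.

On each constant-a segment, Δv = aΔt and Δx = v₀Δt + ½aΔt²; chain segment to segment.
0–2 s: v starts -3 m/s; Δx = -3·2 + ½·8·2² = 10 m; v ends 13 m/s.
2–5 s: v starts 13 m/s; Δx = 13·3 + ½·5·3² = 61.5 m; v ends 28 m/s.
5–8 s: v starts 28 m/s; Δx = 28·3 + ½·-3·3² = 70.5 m; v ends 19 m/s.
x(8) = -2 + Σ Δx = 140 m.

140 m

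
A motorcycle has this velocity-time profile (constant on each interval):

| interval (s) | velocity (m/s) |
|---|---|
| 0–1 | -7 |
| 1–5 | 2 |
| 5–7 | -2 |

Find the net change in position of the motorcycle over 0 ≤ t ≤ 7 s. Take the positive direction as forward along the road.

-3 m

Net displacement equals the area under the velocity-time graph (areas below the axis count negative).
0–1 s: -7 × 1 = -7 m
1–5 s: 2 × 4 = 8 m
5–7 s: -2 × 2 = -4 m
Net displacement = -3 m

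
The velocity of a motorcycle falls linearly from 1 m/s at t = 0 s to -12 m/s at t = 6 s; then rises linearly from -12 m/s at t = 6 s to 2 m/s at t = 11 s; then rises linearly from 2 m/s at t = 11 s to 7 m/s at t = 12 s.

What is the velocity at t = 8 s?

-6.4 m/s

On 6–11 s the graph is linear from -12 to 2 m/s: v(8) = -12 + (2 − -12)·(8 − 6)/(11 − 6) = -6.4 m/s.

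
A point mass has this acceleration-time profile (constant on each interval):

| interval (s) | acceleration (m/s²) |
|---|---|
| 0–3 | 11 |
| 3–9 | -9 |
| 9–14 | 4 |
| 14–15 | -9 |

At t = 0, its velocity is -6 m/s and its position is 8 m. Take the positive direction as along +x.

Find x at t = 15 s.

-57 m

On each constant-a segment, Δv = aΔt and Δx = v₀Δt + ½aΔt²; chain segment to segment.
0–3 s: v starts -6 m/s; Δx = -6·3 + ½·11·3² = 31.5 m; v ends 27 m/s.
3–9 s: v starts 27 m/s; Δx = 27·6 + ½·-9·6² = 0 m; v ends -27 m/s.
9–14 s: v starts -27 m/s; Δx = -27·5 + ½·4·5² = -85 m; v ends -7 m/s.
14–15 s: v starts -7 m/s; Δx = -7·1 + ½·-9·1² = -11.5 m; v ends -16 m/s.
x(15) = 8 + Σ Δx = -57 m.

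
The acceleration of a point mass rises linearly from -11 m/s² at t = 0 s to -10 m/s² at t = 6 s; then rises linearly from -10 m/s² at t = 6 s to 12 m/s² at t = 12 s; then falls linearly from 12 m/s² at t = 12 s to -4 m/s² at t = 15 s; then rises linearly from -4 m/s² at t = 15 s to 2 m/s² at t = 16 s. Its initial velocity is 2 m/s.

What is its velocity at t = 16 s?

-44 m/s

Δv equals the area under the a-t graph; then v = v₀ + Δv.
0–6 s: ½(-11 + -10)(6) = -63 m/s
6–12 s: ½(-10 + 12)(6) = 6 m/s
12–15 s: ½(12 + -4)(3) = 12 m/s
15–16 s: ½(-4 + 2)(1) = -1 m/s
Δv = -46 m/s, so v(16) = 2 + (-46) = -44 m/s.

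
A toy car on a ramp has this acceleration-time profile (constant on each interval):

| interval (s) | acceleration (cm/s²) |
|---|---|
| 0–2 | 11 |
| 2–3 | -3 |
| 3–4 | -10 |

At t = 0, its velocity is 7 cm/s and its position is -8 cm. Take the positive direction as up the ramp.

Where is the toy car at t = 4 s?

76.5 cm

On each constant-a segment, Δv = aΔt and Δx = v₀Δt + ½aΔt²; chain segment to segment.
0–2 s: v starts 7 cm/s; Δx = 7·2 + ½·11·2² = 36 cm; v ends 29 cm/s.
2–3 s: v starts 29 cm/s; Δx = 29·1 + ½·-3·1² = 27.5 cm; v ends 26 cm/s.
3–4 s: v starts 26 cm/s; Δx = 26·1 + ½·-10·1² = 21 cm; v ends 16 cm/s.
x(4) = -8 + Σ Δx = 76.5 cm.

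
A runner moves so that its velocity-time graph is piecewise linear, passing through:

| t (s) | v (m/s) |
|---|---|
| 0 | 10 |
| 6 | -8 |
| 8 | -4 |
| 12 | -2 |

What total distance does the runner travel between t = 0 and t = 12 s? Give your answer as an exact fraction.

Distance (not displacement) is the total path length: add the absolute areas under v-t.
0–6 s: v = 0 at t = 10/3 s; triangle areas 50/3 + 32/3 = 82/3 m
6–8 s: |½(-8 + -4)(2)| = 12 m
8–12 s: |½(-4 + -2)(4)| = 12 m
Total distance = 154/3 m

154/3 m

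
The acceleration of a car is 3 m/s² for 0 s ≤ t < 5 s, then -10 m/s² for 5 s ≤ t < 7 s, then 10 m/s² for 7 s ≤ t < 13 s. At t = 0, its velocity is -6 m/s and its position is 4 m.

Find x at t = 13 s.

On each constant-a segment, Δv = aΔt and Δx = v₀Δt + ½aΔt²; chain segment to segment.
0–5 s: v starts -6 m/s; Δx = -6·5 + ½·3·5² = 7.5 m; v ends 9 m/s.
5–7 s: v starts 9 m/s; Δx = 9·2 + ½·-10·2² = -2 m; v ends -11 m/s.
7–13 s: v starts -11 m/s; Δx = -11·6 + ½·10·6² = 114 m; v ends 49 m/s.
x(13) = 4 + Σ Δx = 123.5 m.

123.5 m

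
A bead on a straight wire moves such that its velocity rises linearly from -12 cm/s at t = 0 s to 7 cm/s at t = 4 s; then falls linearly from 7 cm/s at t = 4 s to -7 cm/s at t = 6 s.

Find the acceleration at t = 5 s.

Acceleration is the slope of the v-t graph on 4–6 s: (-7 − 7)/(6 − 4) = -7 cm/s².

-7 cm/s²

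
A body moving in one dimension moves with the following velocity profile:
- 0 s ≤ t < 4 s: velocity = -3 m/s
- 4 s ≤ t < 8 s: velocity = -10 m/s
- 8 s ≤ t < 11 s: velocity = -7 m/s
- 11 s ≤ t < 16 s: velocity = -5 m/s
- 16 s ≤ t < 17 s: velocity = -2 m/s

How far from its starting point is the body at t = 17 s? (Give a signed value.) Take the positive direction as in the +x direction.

-100 m

Displacement is the signed area under the v-t curve.
0–4 s: -3 × 4 = -12 m
4–8 s: -10 × 4 = -40 m
8–11 s: -7 × 3 = -21 m
11–16 s: -5 × 5 = -25 m
16–17 s: -2 × 1 = -2 m
Net displacement = -100 m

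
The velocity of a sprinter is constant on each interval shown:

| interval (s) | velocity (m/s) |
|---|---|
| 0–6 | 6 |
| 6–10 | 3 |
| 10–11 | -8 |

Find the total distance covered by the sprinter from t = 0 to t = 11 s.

56 m

Distance (not displacement) is the total path length: add the absolute areas under v-t.
0–6 s: |6| × 6 = 36 m
6–10 s: |3| × 4 = 12 m
10–11 s: |-8| × 1 = 8 m
Total distance = 56 m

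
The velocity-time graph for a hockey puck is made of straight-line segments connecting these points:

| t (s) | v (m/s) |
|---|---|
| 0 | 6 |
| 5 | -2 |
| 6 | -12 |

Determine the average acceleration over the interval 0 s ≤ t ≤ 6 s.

Average acceleration = Δv/Δt = (-12 − 6)/(6 − 0) = -3 m/s².

-3 m/s²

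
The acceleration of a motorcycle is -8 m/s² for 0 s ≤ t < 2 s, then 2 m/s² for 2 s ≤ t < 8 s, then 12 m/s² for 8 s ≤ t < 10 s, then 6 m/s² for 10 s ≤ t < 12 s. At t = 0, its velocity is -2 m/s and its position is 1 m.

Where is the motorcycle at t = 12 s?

On each constant-a segment, Δv = aΔt and Δx = v₀Δt + ½aΔt²; chain segment to segment.
0–2 s: v starts -2 m/s; Δx = -2·2 + ½·-8·2² = -20 m; v ends -18 m/s.
2–8 s: v starts -18 m/s; Δx = -18·6 + ½·2·6² = -72 m; v ends -6 m/s.
8–10 s: v starts -6 m/s; Δx = -6·2 + ½·12·2² = 12 m; v ends 18 m/s.
10–12 s: v starts 18 m/s; Δx = 18·2 + ½·6·2² = 48 m; v ends 30 m/s.
x(12) = 1 + Σ Δx = -31 m.

-31 m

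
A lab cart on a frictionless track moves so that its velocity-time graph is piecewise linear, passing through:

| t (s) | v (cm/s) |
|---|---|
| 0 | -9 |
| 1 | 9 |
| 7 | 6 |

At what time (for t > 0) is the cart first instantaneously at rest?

t = 0.5 s

v changes sign on 0–1 s (from -9 to 9); the graph is linear there, so v = 0 at t = 0 + (9)·(1 − 0)/(9 − -9) = 0.5 s.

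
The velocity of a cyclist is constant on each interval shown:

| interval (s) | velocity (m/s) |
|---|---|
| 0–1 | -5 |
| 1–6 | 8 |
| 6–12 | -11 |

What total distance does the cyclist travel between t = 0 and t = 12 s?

Total distance travelled is ∫|v| dt — sum the magnitudes of each area piece.
0–1 s: |-5| × 1 = 5 m
1–6 s: |8| × 5 = 40 m
6–12 s: |-11| × 6 = 66 m
Total distance = 111 m

111 m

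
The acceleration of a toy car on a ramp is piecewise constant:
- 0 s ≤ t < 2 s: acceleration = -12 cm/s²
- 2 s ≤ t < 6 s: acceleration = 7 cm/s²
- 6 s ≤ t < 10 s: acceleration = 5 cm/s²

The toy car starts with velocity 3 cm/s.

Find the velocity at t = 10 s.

Δv equals the area under the a-t graph; then v = v₀ + Δv.
0–2 s: -12 × 2 = -24 cm/s
2–6 s: 7 × 4 = 28 cm/s
6–10 s: 5 × 4 = 20 cm/s
Δv = 24 cm/s, so v(10) = 3 + (24) = 27 cm/s.

27 cm/s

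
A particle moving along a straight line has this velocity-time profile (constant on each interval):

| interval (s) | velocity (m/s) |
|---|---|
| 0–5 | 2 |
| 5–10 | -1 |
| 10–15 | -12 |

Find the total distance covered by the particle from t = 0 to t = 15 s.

Total distance travelled is ∫|v| dt — sum the magnitudes of each area piece.
0–5 s: |2| × 5 = 10 m
5–10 s: |-1| × 5 = 5 m
10–15 s: |-12| × 5 = 60 m
Total distance = 75 m

75 m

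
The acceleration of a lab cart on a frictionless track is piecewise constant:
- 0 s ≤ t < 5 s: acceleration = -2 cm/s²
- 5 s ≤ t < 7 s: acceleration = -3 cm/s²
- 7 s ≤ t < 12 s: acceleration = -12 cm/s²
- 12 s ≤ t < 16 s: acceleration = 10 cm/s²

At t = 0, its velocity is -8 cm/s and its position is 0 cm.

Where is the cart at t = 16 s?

On each constant-a segment, Δv = aΔt and Δx = v₀Δt + ½aΔt²; chain segment to segment.
0–5 s: v starts -8 cm/s; Δx = -8·5 + ½·-2·5² = -65 cm; v ends -18 cm/s.
5–7 s: v starts -18 cm/s; Δx = -18·2 + ½·-3·2² = -42 cm; v ends -24 cm/s.
7–12 s: v starts -24 cm/s; Δx = -24·5 + ½·-12·5² = -270 cm; v ends -84 cm/s.
12–16 s: v starts -84 cm/s; Δx = -84·4 + ½·10·4² = -256 cm; v ends -44 cm/s.
x(16) = 0 + Σ Δx = -633 cm.

-633 cm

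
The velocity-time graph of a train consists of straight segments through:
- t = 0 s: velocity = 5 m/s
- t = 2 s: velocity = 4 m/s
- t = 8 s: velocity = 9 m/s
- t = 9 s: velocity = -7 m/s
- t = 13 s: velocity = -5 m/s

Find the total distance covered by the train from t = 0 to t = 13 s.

Total distance travelled is ∫|v| dt — sum the magnitudes of each area piece.
0–2 s: |½(5 + 4)(2)| = 9 m
2–8 s: |½(4 + 9)(6)| = 39 m
8–9 s: v = 0 at t = 8.5625 s; triangle areas 2.53125 + 1.53125 = 4.0625 m
9–13 s: |½(-7 + -5)(4)| = 24 m
Total distance = 76.0625 m

76.0625 m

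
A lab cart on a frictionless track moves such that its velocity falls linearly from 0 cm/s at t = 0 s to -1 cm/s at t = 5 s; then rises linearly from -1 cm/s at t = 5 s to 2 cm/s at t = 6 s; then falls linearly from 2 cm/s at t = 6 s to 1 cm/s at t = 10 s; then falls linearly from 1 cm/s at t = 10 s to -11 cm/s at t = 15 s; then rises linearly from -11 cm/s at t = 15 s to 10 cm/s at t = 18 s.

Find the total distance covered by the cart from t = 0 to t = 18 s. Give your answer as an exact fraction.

1415/28 cm

Distance (not displacement) is the total path length: add the absolute areas under v-t.
0–5 s: |½(0 + -1)(5)| = 2.5 cm
5–6 s: v = 0 at t = 16/3 s; triangle areas 1/6 + 2/3 = 5/6 cm
6–10 s: |½(2 + 1)(4)| = 6 cm
10–15 s: v = 0 at t = 125/12 s; triangle areas 5/24 + 605/24 = 305/12 cm
15–18 s: v = 0 at t = 116/7 s; triangle areas 121/14 + 50/7 = 221/14 cm
Total distance = 1415/28 cm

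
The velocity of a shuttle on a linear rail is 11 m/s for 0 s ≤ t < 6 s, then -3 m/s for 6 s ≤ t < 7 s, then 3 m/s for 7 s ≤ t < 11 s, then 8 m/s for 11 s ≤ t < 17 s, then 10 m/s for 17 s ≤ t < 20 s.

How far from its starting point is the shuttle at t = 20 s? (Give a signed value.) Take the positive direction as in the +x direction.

Net displacement equals the area under the velocity-time graph (areas below the axis count negative).
0–6 s: 11 × 6 = 66 m
6–7 s: -3 × 1 = -3 m
7–11 s: 3 × 4 = 12 m
11–17 s: 8 × 6 = 48 m
17–20 s: 10 × 3 = 30 m
Net displacement = 153 m

153 m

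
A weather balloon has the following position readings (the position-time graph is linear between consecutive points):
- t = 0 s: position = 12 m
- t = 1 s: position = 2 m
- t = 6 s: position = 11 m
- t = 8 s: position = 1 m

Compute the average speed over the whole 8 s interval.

3.625 m/s

Average speed = (total path length)/(elapsed time); on a piecewise-linear x-t graph the path length is Σ|Δx|.
0–1 s: |Δx| = |2 − 12| = 10 m
1–6 s: |Δx| = |11 − 2| = 9 m
6–8 s: |Δx| = |1 − 11| = 10 m
Total path = 29 m; average speed = 29/8 = 3.625 m/s.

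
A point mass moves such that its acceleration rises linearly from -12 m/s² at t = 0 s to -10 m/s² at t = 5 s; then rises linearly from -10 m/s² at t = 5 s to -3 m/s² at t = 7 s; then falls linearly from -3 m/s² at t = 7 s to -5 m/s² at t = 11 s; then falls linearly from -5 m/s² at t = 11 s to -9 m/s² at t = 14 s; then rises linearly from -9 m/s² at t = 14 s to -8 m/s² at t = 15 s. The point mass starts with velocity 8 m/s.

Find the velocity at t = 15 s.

-105.5 m/s

Δv equals the area under the a-t graph; then v = v₀ + Δv.
0–5 s: ½(-12 + -10)(5) = -55 m/s
5–7 s: ½(-10 + -3)(2) = -13 m/s
7–11 s: ½(-3 + -5)(4) = -16 m/s
11–14 s: ½(-5 + -9)(3) = -21 m/s
14–15 s: ½(-9 + -8)(1) = -8.5 m/s
Δv = -113.5 m/s, so v(15) = 8 + (-113.5) = -105.5 m/s.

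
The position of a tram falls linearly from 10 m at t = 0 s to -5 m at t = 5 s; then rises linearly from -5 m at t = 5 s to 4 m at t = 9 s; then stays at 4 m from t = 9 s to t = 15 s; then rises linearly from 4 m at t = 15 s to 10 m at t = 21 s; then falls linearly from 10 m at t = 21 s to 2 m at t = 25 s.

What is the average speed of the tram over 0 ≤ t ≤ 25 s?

1.52 m/s

Average speed = (total path length)/(elapsed time); on a piecewise-linear x-t graph the path length is Σ|Δx|.
0–5 s: |Δx| = |-5 − 10| = 15 m
5–9 s: |Δx| = |4 − -5| = 9 m
9–15 s: |Δx| = |4 − 4| = 0 m
15–21 s: |Δx| = |10 − 4| = 6 m
21–25 s: |Δx| = |2 − 10| = 8 m
Total path = 38 m; average speed = 38/25 = 1.52 m/s.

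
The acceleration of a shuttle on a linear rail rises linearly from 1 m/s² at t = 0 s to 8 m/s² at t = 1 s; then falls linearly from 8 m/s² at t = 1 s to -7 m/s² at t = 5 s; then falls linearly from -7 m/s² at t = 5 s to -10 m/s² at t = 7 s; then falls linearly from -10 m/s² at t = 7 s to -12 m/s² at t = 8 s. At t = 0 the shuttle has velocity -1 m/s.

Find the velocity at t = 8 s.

-22.5 m/s

Δv equals the area under the a-t graph; then v = v₀ + Δv.
0–1 s: ½(1 + 8)(1) = 4.5 m/s
1–5 s: ½(8 + -7)(4) = 2 m/s
5–7 s: ½(-7 + -10)(2) = -17 m/s
7–8 s: ½(-10 + -12)(1) = -11 m/s
Δv = -21.5 m/s, so v(8) = -1 + (-21.5) = -22.5 m/s.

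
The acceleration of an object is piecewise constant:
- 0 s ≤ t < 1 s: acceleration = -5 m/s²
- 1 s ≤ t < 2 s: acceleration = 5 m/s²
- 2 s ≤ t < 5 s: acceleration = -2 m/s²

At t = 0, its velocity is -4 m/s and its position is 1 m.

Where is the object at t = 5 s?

On each constant-a segment, Δv = aΔt and Δx = v₀Δt + ½aΔt²; chain segment to segment.
0–1 s: v starts -4 m/s; Δx = -4·1 + ½·-5·1² = -6.5 m; v ends -9 m/s.
1–2 s: v starts -9 m/s; Δx = -9·1 + ½·5·1² = -6.5 m; v ends -4 m/s.
2–5 s: v starts -4 m/s; Δx = -4·3 + ½·-2·3² = -21 m; v ends -10 m/s.
x(5) = 1 + Σ Δx = -33 m.

-33 m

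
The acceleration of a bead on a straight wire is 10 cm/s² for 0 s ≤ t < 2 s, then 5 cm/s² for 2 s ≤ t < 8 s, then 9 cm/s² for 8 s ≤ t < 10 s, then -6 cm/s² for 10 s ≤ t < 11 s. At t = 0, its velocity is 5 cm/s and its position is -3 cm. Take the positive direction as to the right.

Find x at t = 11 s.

On each constant-a segment, Δv = aΔt and Δx = v₀Δt + ½aΔt²; chain segment to segment.
0–2 s: v starts 5 cm/s; Δx = 5·2 + ½·10·2² = 30 cm; v ends 25 cm/s.
2–8 s: v starts 25 cm/s; Δx = 25·6 + ½·5·6² = 240 cm; v ends 55 cm/s.
8–10 s: v starts 55 cm/s; Δx = 55·2 + ½·9·2² = 128 cm; v ends 73 cm/s.
10–11 s: v starts 73 cm/s; Δx = 73·1 + ½·-6·1² = 70 cm; v ends 67 cm/s.
x(11) = -3 + Σ Δx = 465 cm.

465 cm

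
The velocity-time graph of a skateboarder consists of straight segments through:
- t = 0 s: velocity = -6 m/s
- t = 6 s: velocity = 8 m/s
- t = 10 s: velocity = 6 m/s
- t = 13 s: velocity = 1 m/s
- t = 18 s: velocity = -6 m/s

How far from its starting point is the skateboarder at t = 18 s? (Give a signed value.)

Displacement is the signed area under the v-t curve.
0–6 s: ½(-6 + 8)(6) = 6 m
6–10 s: ½(8 + 6)(4) = 28 m
10–13 s: ½(6 + 1)(3) = 10.5 m
13–18 s: ½(1 + -6)(5) = -12.5 m
Net displacement = 32 m

32 m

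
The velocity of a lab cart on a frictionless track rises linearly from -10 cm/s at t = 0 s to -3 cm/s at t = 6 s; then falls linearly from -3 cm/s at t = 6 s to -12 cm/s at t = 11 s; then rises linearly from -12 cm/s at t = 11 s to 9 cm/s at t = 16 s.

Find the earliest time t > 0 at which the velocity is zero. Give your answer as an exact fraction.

t = 97/7 s

v changes sign on 11–16 s (from -12 to 9); the graph is linear there, so v = 0 at t = 11 + (12)·(16 − 11)/(9 − -12) = 97/7 s.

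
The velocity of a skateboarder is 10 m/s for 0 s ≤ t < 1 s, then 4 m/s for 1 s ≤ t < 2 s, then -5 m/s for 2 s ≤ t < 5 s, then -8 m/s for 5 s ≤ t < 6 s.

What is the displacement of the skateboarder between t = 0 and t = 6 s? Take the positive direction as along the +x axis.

-9 m

Displacement is the signed area under the v-t curve.
0–1 s: 10 × 1 = 10 m
1–2 s: 4 × 1 = 4 m
2–5 s: -5 × 3 = -15 m
5–6 s: -8 × 1 = -8 m
Net displacement = -9 m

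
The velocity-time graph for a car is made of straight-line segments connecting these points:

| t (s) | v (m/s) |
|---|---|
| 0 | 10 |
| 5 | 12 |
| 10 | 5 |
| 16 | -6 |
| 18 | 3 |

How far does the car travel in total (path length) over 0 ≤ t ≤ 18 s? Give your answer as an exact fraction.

Total distance travelled is ∫|v| dt — sum the magnitudes of each area piece.
0–5 s: |½(10 + 12)(5)| = 55 m
5–10 s: |½(12 + 5)(5)| = 42.5 m
10–16 s: v = 0 at t = 140/11 s; triangle areas 75/11 + 108/11 = 183/11 m
16–18 s: v = 0 at t = 52/3 s; triangle areas 4 + 1 = 5 m
Total distance = 2621/22 m

2621/22 m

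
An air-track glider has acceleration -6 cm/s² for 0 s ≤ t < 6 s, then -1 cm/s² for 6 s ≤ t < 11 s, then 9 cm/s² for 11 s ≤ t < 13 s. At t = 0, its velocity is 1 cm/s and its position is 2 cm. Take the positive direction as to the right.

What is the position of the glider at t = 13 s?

On each constant-a segment, Δv = aΔt and Δx = v₀Δt + ½aΔt²; chain segment to segment.
0–6 s: v starts 1 cm/s; Δx = 1·6 + ½·-6·6² = -102 cm; v ends -35 cm/s.
6–11 s: v starts -35 cm/s; Δx = -35·5 + ½·-1·5² = -187.5 cm; v ends -40 cm/s.
11–13 s: v starts -40 cm/s; Δx = -40·2 + ½·9·2² = -62 cm; v ends -22 cm/s.
x(13) = 2 + Σ Δx = -349.5 cm.

-349.5 cm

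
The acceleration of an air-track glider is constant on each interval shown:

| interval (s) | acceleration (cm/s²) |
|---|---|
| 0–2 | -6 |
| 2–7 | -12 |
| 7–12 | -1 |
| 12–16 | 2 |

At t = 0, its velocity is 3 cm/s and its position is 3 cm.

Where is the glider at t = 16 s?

-835.5 cm

On each constant-a segment, Δv = aΔt and Δx = v₀Δt + ½aΔt²; chain segment to segment.
0–2 s: v starts 3 cm/s; Δx = 3·2 + ½·-6·2² = -6 cm; v ends -9 cm/s.
2–7 s: v starts -9 cm/s; Δx = -9·5 + ½·-12·5² = -195 cm; v ends -69 cm/s.
7–12 s: v starts -69 cm/s; Δx = -69·5 + ½·-1·5² = -357.5 cm; v ends -74 cm/s.
12–16 s: v starts -74 cm/s; Δx = -74·4 + ½·2·4² = -280 cm; v ends -66 cm/s.
x(16) = 3 + Σ Δx = -835.5 cm.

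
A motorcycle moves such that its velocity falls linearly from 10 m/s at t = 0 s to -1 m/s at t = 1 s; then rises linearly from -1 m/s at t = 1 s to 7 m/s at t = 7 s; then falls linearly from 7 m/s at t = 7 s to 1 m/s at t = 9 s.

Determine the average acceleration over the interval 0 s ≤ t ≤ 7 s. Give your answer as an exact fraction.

-3/7 m/s²

Average acceleration = Δv/Δt = (7 − 10)/(7 − 0) = -3/7 m/s².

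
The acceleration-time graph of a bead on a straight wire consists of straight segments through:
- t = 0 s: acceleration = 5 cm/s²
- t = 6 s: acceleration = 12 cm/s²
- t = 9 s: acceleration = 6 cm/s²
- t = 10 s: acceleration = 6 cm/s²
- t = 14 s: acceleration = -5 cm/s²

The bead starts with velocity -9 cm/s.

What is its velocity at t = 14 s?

77 cm/s

Δv equals the area under the a-t graph; then v = v₀ + Δv.
0–6 s: ½(5 + 12)(6) = 51 cm/s
6–9 s: ½(12 + 6)(3) = 27 cm/s
9–10 s: 6 × 1 = 6 cm/s
10–14 s: ½(6 + -5)(4) = 2 cm/s
Δv = 86 cm/s, so v(14) = -9 + (86) = 77 cm/s.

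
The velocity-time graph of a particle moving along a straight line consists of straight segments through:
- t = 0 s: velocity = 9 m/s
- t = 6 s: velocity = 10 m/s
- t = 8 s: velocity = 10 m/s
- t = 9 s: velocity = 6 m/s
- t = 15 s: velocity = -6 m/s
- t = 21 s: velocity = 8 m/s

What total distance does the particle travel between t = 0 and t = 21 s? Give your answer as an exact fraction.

871/7 m

Distance (not displacement) is the total path length: add the absolute areas under v-t.
0–6 s: |½(9 + 10)(6)| = 57 m
6–8 s: |10| × 2 = 20 m
8–9 s: |½(10 + 6)(1)| = 8 m
9–15 s: v = 0 at t = 12 s; triangle areas 9 + 9 = 18 m
15–21 s: v = 0 at t = 123/7 s; triangle areas 54/7 + 96/7 = 150/7 m
Total distance = 871/7 m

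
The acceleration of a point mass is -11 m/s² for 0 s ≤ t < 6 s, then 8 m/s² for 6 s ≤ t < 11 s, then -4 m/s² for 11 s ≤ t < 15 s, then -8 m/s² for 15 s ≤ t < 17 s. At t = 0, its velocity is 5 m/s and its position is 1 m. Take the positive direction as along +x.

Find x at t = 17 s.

On each constant-a segment, Δv = aΔt and Δx = v₀Δt + ½aΔt²; chain segment to segment.
0–6 s: v starts 5 m/s; Δx = 5·6 + ½·-11·6² = -168 m; v ends -61 m/s.
6–11 s: v starts -61 m/s; Δx = -61·5 + ½·8·5² = -205 m; v ends -21 m/s.
11–15 s: v starts -21 m/s; Δx = -21·4 + ½·-4·4² = -116 m; v ends -37 m/s.
15–17 s: v starts -37 m/s; Δx = -37·2 + ½·-8·2² = -90 m; v ends -53 m/s.
x(17) = 1 + Σ Δx = -578 m.

-578 m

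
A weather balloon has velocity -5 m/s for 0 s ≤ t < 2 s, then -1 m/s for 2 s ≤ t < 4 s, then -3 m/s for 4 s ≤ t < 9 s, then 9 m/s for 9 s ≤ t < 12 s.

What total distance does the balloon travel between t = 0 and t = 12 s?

54 m

Distance (not displacement) is the total path length: add the absolute areas under v-t.
0–2 s: |-5| × 2 = 10 m
2–4 s: |-1| × 2 = 2 m
4–9 s: |-3| × 5 = 15 m
9–12 s: |9| × 3 = 27 m
Total distance = 54 m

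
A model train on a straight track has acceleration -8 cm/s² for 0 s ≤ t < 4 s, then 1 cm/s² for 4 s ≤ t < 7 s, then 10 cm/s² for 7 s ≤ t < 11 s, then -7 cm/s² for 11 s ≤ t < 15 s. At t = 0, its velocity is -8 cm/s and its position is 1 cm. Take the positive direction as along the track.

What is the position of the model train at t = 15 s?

On each constant-a segment, Δv = aΔt and Δx = v₀Δt + ½aΔt²; chain segment to segment.
0–4 s: v starts -8 cm/s; Δx = -8·4 + ½·-8·4² = -96 cm; v ends -40 cm/s.
4–7 s: v starts -40 cm/s; Δx = -40·3 + ½·1·3² = -115.5 cm; v ends -37 cm/s.
7–11 s: v starts -37 cm/s; Δx = -37·4 + ½·10·4² = -68 cm; v ends 3 cm/s.
11–15 s: v starts 3 cm/s; Δx = 3·4 + ½·-7·4² = -44 cm; v ends -25 cm/s.
x(15) = 1 + Σ Δx = -322.5 cm.

-322.5 cm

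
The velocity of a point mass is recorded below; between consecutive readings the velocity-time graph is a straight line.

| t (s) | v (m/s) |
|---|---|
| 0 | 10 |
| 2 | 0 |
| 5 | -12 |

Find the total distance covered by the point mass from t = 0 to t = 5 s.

28 m

Total distance travelled is ∫|v| dt — sum the magnitudes of each area piece.
0–2 s: |½(10 + 0)(2)| = 10 m
2–5 s: |½(0 + -12)(3)| = 18 m
Total distance = 28 m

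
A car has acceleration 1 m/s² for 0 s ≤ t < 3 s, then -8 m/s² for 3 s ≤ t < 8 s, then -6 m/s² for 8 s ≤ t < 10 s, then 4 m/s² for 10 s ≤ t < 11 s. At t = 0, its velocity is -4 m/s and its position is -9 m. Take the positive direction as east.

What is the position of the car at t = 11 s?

-266.5 m

On each constant-a segment, Δv = aΔt and Δx = v₀Δt + ½aΔt²; chain segment to segment.
0–3 s: v starts -4 m/s; Δx = -4·3 + ½·1·3² = -7.5 m; v ends -1 m/s.
3–8 s: v starts -1 m/s; Δx = -1·5 + ½·-8·5² = -105 m; v ends -41 m/s.
8–10 s: v starts -41 m/s; Δx = -41·2 + ½·-6·2² = -94 m; v ends -53 m/s.
10–11 s: v starts -53 m/s; Δx = -53·1 + ½·4·1² = -51 m; v ends -49 m/s.
x(11) = -9 + Σ Δx = -266.5 m.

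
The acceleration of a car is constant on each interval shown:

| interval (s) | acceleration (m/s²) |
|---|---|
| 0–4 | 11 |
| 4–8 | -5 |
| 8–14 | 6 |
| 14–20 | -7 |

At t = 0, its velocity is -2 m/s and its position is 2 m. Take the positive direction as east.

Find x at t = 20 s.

672 m

On each constant-a segment, Δv = aΔt and Δx = v₀Δt + ½aΔt²; chain segment to segment.
0–4 s: v starts -2 m/s; Δx = -2·4 + ½·11·4² = 80 m; v ends 42 m/s.
4–8 s: v starts 42 m/s; Δx = 42·4 + ½·-5·4² = 128 m; v ends 22 m/s.
8–14 s: v starts 22 m/s; Δx = 22·6 + ½·6·6² = 240 m; v ends 58 m/s.
14–20 s: v starts 58 m/s; Δx = 58·6 + ½·-7·6² = 222 m; v ends 16 m/s.
x(20) = 2 + Σ Δx = 672 m.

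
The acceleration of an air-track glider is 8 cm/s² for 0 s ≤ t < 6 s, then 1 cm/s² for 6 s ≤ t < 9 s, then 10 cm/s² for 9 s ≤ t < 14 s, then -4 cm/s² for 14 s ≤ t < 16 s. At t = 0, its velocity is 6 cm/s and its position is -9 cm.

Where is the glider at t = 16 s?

953.5 cm

On each constant-a segment, Δv = aΔt and Δx = v₀Δt + ½aΔt²; chain segment to segment.
0–6 s: v starts 6 cm/s; Δx = 6·6 + ½·8·6² = 180 cm; v ends 54 cm/s.
6–9 s: v starts 54 cm/s; Δx = 54·3 + ½·1·3² = 166.5 cm; v ends 57 cm/s.
9–14 s: v starts 57 cm/s; Δx = 57·5 + ½·10·5² = 410 cm; v ends 107 cm/s.
14–16 s: v starts 107 cm/s; Δx = 107·2 + ½·-4·2² = 206 cm; v ends 99 cm/s.
x(16) = -9 + Σ Δx = 953.5 cm.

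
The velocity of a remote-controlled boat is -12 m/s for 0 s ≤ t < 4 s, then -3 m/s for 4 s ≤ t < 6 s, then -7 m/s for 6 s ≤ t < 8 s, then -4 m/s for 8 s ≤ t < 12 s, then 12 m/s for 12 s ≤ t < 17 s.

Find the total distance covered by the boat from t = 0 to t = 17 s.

144 m

Distance (not displacement) is the total path length: add the absolute areas under v-t.
0–4 s: |-12| × 4 = 48 m
4–6 s: |-3| × 2 = 6 m
6–8 s: |-7| × 2 = 14 m
8–12 s: |-4| × 4 = 16 m
12–17 s: |12| × 5 = 60 m
Total distance = 144 m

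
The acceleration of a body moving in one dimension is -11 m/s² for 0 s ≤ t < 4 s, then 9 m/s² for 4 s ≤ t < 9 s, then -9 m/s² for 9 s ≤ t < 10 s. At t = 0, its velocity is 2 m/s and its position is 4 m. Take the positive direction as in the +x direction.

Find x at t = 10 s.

On each constant-a segment, Δv = aΔt and Δx = v₀Δt + ½aΔt²; chain segment to segment.
0–4 s: v starts 2 m/s; Δx = 2·4 + ½·-11·4² = -80 m; v ends -42 m/s.
4–9 s: v starts -42 m/s; Δx = -42·5 + ½·9·5² = -97.5 m; v ends 3 m/s.
9–10 s: v starts 3 m/s; Δx = 3·1 + ½·-9·1² = -1.5 m; v ends -6 m/s.
x(10) = 4 + Σ Δx = -175 m.

-175 m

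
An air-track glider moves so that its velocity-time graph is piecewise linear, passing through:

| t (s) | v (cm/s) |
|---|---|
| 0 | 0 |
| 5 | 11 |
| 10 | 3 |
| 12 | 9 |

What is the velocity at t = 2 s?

4.4 cm/s

On 0–5 s the graph is linear from 0 to 11 cm/s: v(2) = 0 + (11 − 0)·(2 − 0)/(5 − 0) = 4.4 cm/s.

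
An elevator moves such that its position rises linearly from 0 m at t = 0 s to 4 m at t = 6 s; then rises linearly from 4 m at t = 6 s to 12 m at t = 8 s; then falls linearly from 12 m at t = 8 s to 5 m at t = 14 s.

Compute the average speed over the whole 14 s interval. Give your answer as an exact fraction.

19/14 m/s

Average speed = (total path length)/(elapsed time); on a piecewise-linear x-t graph the path length is Σ|Δx|.
0–6 s: |Δx| = |4 − 0| = 4 m
6–8 s: |Δx| = |12 − 4| = 8 m
8–14 s: |Δx| = |5 − 12| = 7 m
Total path = 19 m; average speed = 19/14 = 19/14 m/s.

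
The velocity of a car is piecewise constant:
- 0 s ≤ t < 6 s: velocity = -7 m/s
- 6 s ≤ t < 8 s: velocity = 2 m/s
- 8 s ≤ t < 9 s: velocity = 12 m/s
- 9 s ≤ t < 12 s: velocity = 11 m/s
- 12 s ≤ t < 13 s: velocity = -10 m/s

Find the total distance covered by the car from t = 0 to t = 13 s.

Total distance travelled is ∫|v| dt — sum the magnitudes of each area piece.
0–6 s: |-7| × 6 = 42 m
6–8 s: |2| × 2 = 4 m
8–9 s: |12| × 1 = 12 m
9–12 s: |11| × 3 = 33 m
12–13 s: |-10| × 1 = 10 m
Total distance = 101 m

101 m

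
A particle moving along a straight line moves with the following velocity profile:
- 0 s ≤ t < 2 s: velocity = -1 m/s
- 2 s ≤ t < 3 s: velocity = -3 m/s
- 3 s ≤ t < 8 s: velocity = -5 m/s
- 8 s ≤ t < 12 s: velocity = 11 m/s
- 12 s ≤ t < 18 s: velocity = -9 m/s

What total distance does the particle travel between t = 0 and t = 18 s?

128 m

Total distance travelled is ∫|v| dt — sum the magnitudes of each area piece.
0–2 s: |-1| × 2 = 2 m
2–3 s: |-3| × 1 = 3 m
3–8 s: |-5| × 5 = 25 m
8–12 s: |11| × 4 = 44 m
12–18 s: |-9| × 6 = 54 m
Total distance = 128 m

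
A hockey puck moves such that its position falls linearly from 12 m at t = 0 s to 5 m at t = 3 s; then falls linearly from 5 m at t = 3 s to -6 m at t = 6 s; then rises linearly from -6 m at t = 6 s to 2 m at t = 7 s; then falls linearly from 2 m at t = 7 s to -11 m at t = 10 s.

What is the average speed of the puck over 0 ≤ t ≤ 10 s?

3.9 m/s

Average speed = (total path length)/(elapsed time); on a piecewise-linear x-t graph the path length is Σ|Δx|.
0–3 s: |Δx| = |5 − 12| = 7 m
3–6 s: |Δx| = |-6 − 5| = 11 m
6–7 s: |Δx| = |2 − -6| = 8 m
7–10 s: |Δx| = |-11 − 2| = 13 m
Total path = 39 m; average speed = 39/10 = 3.9 m/s.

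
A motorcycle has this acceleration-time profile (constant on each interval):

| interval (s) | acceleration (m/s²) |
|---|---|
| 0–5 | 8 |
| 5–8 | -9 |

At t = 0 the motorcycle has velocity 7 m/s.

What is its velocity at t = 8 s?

Δv equals the area under the a-t graph; then v = v₀ + Δv.
0–5 s: 8 × 5 = 40 m/s
5–8 s: -9 × 3 = -27 m/s
Δv = 13 m/s, so v(8) = 7 + (13) = 20 m/s.

20 m/s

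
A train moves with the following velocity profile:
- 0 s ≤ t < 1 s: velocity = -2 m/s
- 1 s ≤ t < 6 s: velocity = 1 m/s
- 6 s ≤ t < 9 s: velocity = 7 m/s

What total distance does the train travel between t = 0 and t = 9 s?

28 m

Distance (not displacement) is the total path length: add the absolute areas under v-t.
0–1 s: |-2| × 1 = 2 m
1–6 s: |1| × 5 = 5 m
6–9 s: |7| × 3 = 21 m
Total distance = 28 m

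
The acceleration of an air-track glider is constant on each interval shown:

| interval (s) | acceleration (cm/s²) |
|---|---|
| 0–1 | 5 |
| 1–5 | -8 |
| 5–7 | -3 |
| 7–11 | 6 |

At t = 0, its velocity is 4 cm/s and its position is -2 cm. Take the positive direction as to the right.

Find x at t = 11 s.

On each constant-a segment, Δv = aΔt and Δx = v₀Δt + ½aΔt²; chain segment to segment.
0–1 s: v starts 4 cm/s; Δx = 4·1 + ½·5·1² = 6.5 cm; v ends 9 cm/s.
1–5 s: v starts 9 cm/s; Δx = 9·4 + ½·-8·4² = -28 cm; v ends -23 cm/s.
5–7 s: v starts -23 cm/s; Δx = -23·2 + ½·-3·2² = -52 cm; v ends -29 cm/s.
7–11 s: v starts -29 cm/s; Δx = -29·4 + ½·6·4² = -68 cm; v ends -5 cm/s.
x(11) = -2 + Σ Δx = -143.5 cm.

-143.5 cm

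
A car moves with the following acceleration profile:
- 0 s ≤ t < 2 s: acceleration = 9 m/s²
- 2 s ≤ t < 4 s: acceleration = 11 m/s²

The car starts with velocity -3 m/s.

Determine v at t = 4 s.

37 m/s

Δv equals the area under the a-t graph; then v = v₀ + Δv.
0–2 s: 9 × 2 = 18 m/s
2–4 s: 11 × 2 = 22 m/s
Δv = 40 m/s, so v(4) = -3 + (40) = 37 m/s.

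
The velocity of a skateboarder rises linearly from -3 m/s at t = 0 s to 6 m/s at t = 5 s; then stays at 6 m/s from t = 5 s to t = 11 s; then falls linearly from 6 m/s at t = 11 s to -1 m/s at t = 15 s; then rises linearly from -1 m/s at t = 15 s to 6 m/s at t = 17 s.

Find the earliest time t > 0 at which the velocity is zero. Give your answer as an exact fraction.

v changes sign on 0–5 s (from -3 to 6); the graph is linear there, so v = 0 at t = 0 + (3)·(5 − 0)/(6 − -3) = 5/3 s.

t = 5/3 s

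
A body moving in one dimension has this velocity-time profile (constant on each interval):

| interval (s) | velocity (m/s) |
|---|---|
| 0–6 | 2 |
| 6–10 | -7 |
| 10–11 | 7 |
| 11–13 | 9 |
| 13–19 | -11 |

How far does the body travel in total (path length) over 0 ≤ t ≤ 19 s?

131 m

Distance (not displacement) is the total path length: add the absolute areas under v-t.
0–6 s: |2| × 6 = 12 m
6–10 s: |-7| × 4 = 28 m
10–11 s: |7| × 1 = 7 m
11–13 s: |9| × 2 = 18 m
13–19 s: |-11| × 6 = 66 m
Total distance = 131 m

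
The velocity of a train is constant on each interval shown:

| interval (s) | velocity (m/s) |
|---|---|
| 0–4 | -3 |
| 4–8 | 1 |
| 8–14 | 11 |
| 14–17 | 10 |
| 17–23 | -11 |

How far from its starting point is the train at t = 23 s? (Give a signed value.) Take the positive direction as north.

22 m

Displacement is the signed area under the v-t curve.
0–4 s: -3 × 4 = -12 m
4–8 s: 1 × 4 = 4 m
8–14 s: 11 × 6 = 66 m
14–17 s: 10 × 3 = 30 m
17–23 s: -11 × 6 = -66 m
Net displacement = 22 m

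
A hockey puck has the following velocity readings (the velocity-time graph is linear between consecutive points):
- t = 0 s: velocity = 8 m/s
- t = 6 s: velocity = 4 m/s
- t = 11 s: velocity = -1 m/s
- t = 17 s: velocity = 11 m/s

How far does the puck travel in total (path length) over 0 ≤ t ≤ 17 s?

75 m

Total distance travelled is ∫|v| dt — sum the magnitudes of each area piece.
0–6 s: |½(8 + 4)(6)| = 36 m
6–11 s: v = 0 at t = 10 s; triangle areas 8 + 0.5 = 8.5 m
11–17 s: v = 0 at t = 11.5 s; triangle areas 0.25 + 30.25 = 30.5 m
Total distance = 75 m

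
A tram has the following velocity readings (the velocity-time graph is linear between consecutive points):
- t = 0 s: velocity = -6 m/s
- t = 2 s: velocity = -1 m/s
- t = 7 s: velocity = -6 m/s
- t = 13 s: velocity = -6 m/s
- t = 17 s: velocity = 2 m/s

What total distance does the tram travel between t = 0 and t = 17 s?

70.5 m

Total distance travelled is ∫|v| dt — sum the magnitudes of each area piece.
0–2 s: |½(-6 + -1)(2)| = 7 m
2–7 s: |½(-1 + -6)(5)| = 17.5 m
7–13 s: |-6| × 6 = 36 m
13–17 s: v = 0 at t = 16 s; triangle areas 9 + 1 = 10 m
Total distance = 70.5 m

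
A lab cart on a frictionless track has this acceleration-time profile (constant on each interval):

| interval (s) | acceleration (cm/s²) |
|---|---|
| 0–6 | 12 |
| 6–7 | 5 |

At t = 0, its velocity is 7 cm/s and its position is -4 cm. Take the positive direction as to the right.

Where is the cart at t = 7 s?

335.5 cm

On each constant-a segment, Δv = aΔt and Δx = v₀Δt + ½aΔt²; chain segment to segment.
0–6 s: v starts 7 cm/s; Δx = 7·6 + ½·12·6² = 258 cm; v ends 79 cm/s.
6–7 s: v starts 79 cm/s; Δx = 79·1 + ½·5·1² = 81.5 cm; v ends 84 cm/s.
x(7) = -4 + Σ Δx = 335.5 cm.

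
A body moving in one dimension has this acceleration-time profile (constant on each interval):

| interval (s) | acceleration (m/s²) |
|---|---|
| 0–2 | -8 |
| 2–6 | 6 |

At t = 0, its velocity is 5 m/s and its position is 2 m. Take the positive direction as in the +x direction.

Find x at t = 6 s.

On each constant-a segment, Δv = aΔt and Δx = v₀Δt + ½aΔt²; chain segment to segment.
0–2 s: v starts 5 m/s; Δx = 5·2 + ½·-8·2² = -6 m; v ends -11 m/s.
2–6 s: v starts -11 m/s; Δx = -11·4 + ½·6·4² = 4 m; v ends 13 m/s.
x(6) = 2 + Σ Δx = 0 m.

0 m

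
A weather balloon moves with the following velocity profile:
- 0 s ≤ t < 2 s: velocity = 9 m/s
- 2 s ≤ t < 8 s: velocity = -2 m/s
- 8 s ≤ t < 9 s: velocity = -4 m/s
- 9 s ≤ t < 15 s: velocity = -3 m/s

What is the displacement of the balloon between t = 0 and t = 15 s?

-16 m

Displacement is the signed area under the v-t curve.
0–2 s: 9 × 2 = 18 m
2–8 s: -2 × 6 = -12 m
8–9 s: -4 × 1 = -4 m
9–15 s: -3 × 6 = -18 m
Net displacement = -16 m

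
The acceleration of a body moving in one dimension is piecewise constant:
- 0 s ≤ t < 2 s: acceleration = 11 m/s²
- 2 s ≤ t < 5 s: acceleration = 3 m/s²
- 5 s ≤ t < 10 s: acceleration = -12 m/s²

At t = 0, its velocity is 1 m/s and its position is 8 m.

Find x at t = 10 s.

124.5 m

On each constant-a segment, Δv = aΔt and Δx = v₀Δt + ½aΔt²; chain segment to segment.
0–2 s: v starts 1 m/s; Δx = 1·2 + ½·11·2² = 24 m; v ends 23 m/s.
2–5 s: v starts 23 m/s; Δx = 23·3 + ½·3·3² = 82.5 m; v ends 32 m/s.
5–10 s: v starts 32 m/s; Δx = 32·5 + ½·-12·5² = 10 m; v ends -28 m/s.
x(10) = 8 + Σ Δx = 124.5 m.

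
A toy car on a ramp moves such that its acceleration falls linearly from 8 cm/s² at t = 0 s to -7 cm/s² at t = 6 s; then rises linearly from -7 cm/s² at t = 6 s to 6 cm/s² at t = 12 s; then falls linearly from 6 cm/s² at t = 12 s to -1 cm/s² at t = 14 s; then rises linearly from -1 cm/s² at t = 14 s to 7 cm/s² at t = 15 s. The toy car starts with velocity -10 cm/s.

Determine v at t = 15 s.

-2 cm/s

Δv equals the area under the a-t graph; then v = v₀ + Δv.
0–6 s: ½(8 + -7)(6) = 3 cm/s
6–12 s: ½(-7 + 6)(6) = -3 cm/s
12–14 s: ½(6 + -1)(2) = 5 cm/s
14–15 s: ½(-1 + 7)(1) = 3 cm/s
Δv = 8 cm/s, so v(15) = -10 + (8) = -2 cm/s.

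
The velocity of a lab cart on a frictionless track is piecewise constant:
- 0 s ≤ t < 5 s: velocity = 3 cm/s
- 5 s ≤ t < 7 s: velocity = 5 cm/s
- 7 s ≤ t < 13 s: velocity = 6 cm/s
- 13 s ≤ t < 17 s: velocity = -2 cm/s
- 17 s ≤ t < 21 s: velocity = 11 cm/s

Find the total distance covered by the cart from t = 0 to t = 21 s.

Distance (not displacement) is the total path length: add the absolute areas under v-t.
0–5 s: |3| × 5 = 15 cm
5–7 s: |5| × 2 = 10 cm
7–13 s: |6| × 6 = 36 cm
13–17 s: |-2| × 4 = 8 cm
17–21 s: |11| × 4 = 44 cm
Total distance = 113 cm

113 cm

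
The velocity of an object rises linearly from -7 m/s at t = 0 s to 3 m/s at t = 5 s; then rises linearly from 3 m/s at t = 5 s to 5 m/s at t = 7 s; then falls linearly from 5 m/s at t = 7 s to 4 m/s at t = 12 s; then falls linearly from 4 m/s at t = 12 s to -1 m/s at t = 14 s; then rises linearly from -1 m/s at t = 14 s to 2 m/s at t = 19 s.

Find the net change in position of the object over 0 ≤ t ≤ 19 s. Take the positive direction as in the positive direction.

Net displacement equals the area under the velocity-time graph (areas below the axis count negative).
0–5 s: ½(-7 + 3)(5) = -10 m
5–7 s: ½(3 + 5)(2) = 8 m
7–12 s: ½(5 + 4)(5) = 22.5 m
12–14 s: ½(4 + -1)(2) = 3 m
14–19 s: ½(-1 + 2)(5) = 2.5 m
Net displacement = 26 m

26 m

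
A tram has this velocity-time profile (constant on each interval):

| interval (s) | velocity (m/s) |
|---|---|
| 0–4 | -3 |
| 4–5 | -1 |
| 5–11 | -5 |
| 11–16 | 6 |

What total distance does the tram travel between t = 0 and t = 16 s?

73 m

Distance (not displacement) is the total path length: add the absolute areas under v-t.
0–4 s: |-3| × 4 = 12 m
4–5 s: |-1| × 1 = 1 m
5–11 s: |-5| × 6 = 30 m
11–16 s: |6| × 5 = 30 m
Total distance = 73 m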